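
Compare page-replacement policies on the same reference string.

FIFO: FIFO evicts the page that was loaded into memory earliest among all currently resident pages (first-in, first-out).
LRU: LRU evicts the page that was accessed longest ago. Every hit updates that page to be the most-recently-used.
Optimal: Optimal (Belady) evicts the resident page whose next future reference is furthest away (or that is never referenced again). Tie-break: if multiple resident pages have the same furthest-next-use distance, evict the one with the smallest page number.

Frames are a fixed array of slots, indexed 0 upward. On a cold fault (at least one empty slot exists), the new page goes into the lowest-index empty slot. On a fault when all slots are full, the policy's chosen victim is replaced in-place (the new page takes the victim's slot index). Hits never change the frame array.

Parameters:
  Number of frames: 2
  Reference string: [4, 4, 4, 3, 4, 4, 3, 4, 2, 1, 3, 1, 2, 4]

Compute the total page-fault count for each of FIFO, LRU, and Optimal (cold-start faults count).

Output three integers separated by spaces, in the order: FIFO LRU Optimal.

--- FIFO ---
  step 0: ref 4 -> FAULT, frames=[4,-] (faults so far: 1)
  step 1: ref 4 -> HIT, frames=[4,-] (faults so far: 1)
  step 2: ref 4 -> HIT, frames=[4,-] (faults so far: 1)
  step 3: ref 3 -> FAULT, frames=[4,3] (faults so far: 2)
  step 4: ref 4 -> HIT, frames=[4,3] (faults so far: 2)
  step 5: ref 4 -> HIT, frames=[4,3] (faults so far: 2)
  step 6: ref 3 -> HIT, frames=[4,3] (faults so far: 2)
  step 7: ref 4 -> HIT, frames=[4,3] (faults so far: 2)
  step 8: ref 2 -> FAULT, evict 4, frames=[2,3] (faults so far: 3)
  step 9: ref 1 -> FAULT, evict 3, frames=[2,1] (faults so far: 4)
  step 10: ref 3 -> FAULT, evict 2, frames=[3,1] (faults so far: 5)
  step 11: ref 1 -> HIT, frames=[3,1] (faults so far: 5)
  step 12: ref 2 -> FAULT, evict 1, frames=[3,2] (faults so far: 6)
  step 13: ref 4 -> FAULT, evict 3, frames=[4,2] (faults so far: 7)
  FIFO total faults: 7
--- LRU ---
  step 0: ref 4 -> FAULT, frames=[4,-] (faults so far: 1)
  step 1: ref 4 -> HIT, frames=[4,-] (faults so far: 1)
  step 2: ref 4 -> HIT, frames=[4,-] (faults so far: 1)
  step 3: ref 3 -> FAULT, frames=[4,3] (faults so far: 2)
  step 4: ref 4 -> HIT, frames=[4,3] (faults so far: 2)
  step 5: ref 4 -> HIT, frames=[4,3] (faults so far: 2)
  step 6: ref 3 -> HIT, frames=[4,3] (faults so far: 2)
  step 7: ref 4 -> HIT, frames=[4,3] (faults so far: 2)
  step 8: ref 2 -> FAULT, evict 3, frames=[4,2] (faults so far: 3)
  step 9: ref 1 -> FAULT, evict 4, frames=[1,2] (faults so far: 4)
  step 10: ref 3 -> FAULT, evict 2, frames=[1,3] (faults so far: 5)
  step 11: ref 1 -> HIT, frames=[1,3] (faults so far: 5)
  step 12: ref 2 -> FAULT, evict 3, frames=[1,2] (faults so far: 6)
  step 13: ref 4 -> FAULT, evict 1, frames=[4,2] (faults so far: 7)
  LRU total faults: 7
--- Optimal ---
  step 0: ref 4 -> FAULT, frames=[4,-] (faults so far: 1)
  step 1: ref 4 -> HIT, frames=[4,-] (faults so far: 1)
  step 2: ref 4 -> HIT, frames=[4,-] (faults so far: 1)
  step 3: ref 3 -> FAULT, frames=[4,3] (faults so far: 2)
  step 4: ref 4 -> HIT, frames=[4,3] (faults so far: 2)
  step 5: ref 4 -> HIT, frames=[4,3] (faults so far: 2)
  step 6: ref 3 -> HIT, frames=[4,3] (faults so far: 2)
  step 7: ref 4 -> HIT, frames=[4,3] (faults so far: 2)
  step 8: ref 2 -> FAULT, evict 4, frames=[2,3] (faults so far: 3)
  step 9: ref 1 -> FAULT, evict 2, frames=[1,3] (faults so far: 4)
  step 10: ref 3 -> HIT, frames=[1,3] (faults so far: 4)
  step 11: ref 1 -> HIT, frames=[1,3] (faults so far: 4)
  step 12: ref 2 -> FAULT, evict 1, frames=[2,3] (faults so far: 5)
  step 13: ref 4 -> FAULT, evict 2, frames=[4,3] (faults so far: 6)
  Optimal total faults: 6

Answer: 7 7 6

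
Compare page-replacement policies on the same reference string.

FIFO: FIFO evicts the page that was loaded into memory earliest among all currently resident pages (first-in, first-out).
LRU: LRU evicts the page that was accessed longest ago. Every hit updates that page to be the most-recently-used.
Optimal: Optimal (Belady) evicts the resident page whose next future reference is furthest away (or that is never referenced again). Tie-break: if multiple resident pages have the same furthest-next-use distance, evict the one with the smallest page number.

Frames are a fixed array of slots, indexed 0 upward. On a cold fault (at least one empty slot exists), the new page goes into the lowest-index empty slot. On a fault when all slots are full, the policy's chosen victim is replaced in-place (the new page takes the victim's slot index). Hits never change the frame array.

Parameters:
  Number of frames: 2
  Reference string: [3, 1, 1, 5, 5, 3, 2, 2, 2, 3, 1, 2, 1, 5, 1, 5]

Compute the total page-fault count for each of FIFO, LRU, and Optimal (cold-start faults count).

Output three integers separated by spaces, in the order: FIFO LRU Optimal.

--- FIFO ---
  step 0: ref 3 -> FAULT, frames=[3,-] (faults so far: 1)
  step 1: ref 1 -> FAULT, frames=[3,1] (faults so far: 2)
  step 2: ref 1 -> HIT, frames=[3,1] (faults so far: 2)
  step 3: ref 5 -> FAULT, evict 3, frames=[5,1] (faults so far: 3)
  step 4: ref 5 -> HIT, frames=[5,1] (faults so far: 3)
  step 5: ref 3 -> FAULT, evict 1, frames=[5,3] (faults so far: 4)
  step 6: ref 2 -> FAULT, evict 5, frames=[2,3] (faults so far: 5)
  step 7: ref 2 -> HIT, frames=[2,3] (faults so far: 5)
  step 8: ref 2 -> HIT, frames=[2,3] (faults so far: 5)
  step 9: ref 3 -> HIT, frames=[2,3] (faults so far: 5)
  step 10: ref 1 -> FAULT, evict 3, frames=[2,1] (faults so far: 6)
  step 11: ref 2 -> HIT, frames=[2,1] (faults so far: 6)
  step 12: ref 1 -> HIT, frames=[2,1] (faults so far: 6)
  step 13: ref 5 -> FAULT, evict 2, frames=[5,1] (faults so far: 7)
  step 14: ref 1 -> HIT, frames=[5,1] (faults so far: 7)
  step 15: ref 5 -> HIT, frames=[5,1] (faults so far: 7)
  FIFO total faults: 7
--- LRU ---
  step 0: ref 3 -> FAULT, frames=[3,-] (faults so far: 1)
  step 1: ref 1 -> FAULT, frames=[3,1] (faults so far: 2)
  step 2: ref 1 -> HIT, frames=[3,1] (faults so far: 2)
  step 3: ref 5 -> FAULT, evict 3, frames=[5,1] (faults so far: 3)
  step 4: ref 5 -> HIT, frames=[5,1] (faults so far: 3)
  step 5: ref 3 -> FAULT, evict 1, frames=[5,3] (faults so far: 4)
  step 6: ref 2 -> FAULT, evict 5, frames=[2,3] (faults so far: 5)
  step 7: ref 2 -> HIT, frames=[2,3] (faults so far: 5)
  step 8: ref 2 -> HIT, frames=[2,3] (faults so far: 5)
  step 9: ref 3 -> HIT, frames=[2,3] (faults so far: 5)
  step 10: ref 1 -> FAULT, evict 2, frames=[1,3] (faults so far: 6)
  step 11: ref 2 -> FAULT, evict 3, frames=[1,2] (faults so far: 7)
  step 12: ref 1 -> HIT, frames=[1,2] (faults so far: 7)
  step 13: ref 5 -> FAULT, evict 2, frames=[1,5] (faults so far: 8)
  step 14: ref 1 -> HIT, frames=[1,5] (faults so far: 8)
  step 15: ref 5 -> HIT, frames=[1,5] (faults so far: 8)
  LRU total faults: 8
--- Optimal ---
  step 0: ref 3 -> FAULT, frames=[3,-] (faults so far: 1)
  step 1: ref 1 -> FAULT, frames=[3,1] (faults so far: 2)
  step 2: ref 1 -> HIT, frames=[3,1] (faults so far: 2)
  step 3: ref 5 -> FAULT, evict 1, frames=[3,5] (faults so far: 3)
  step 4: ref 5 -> HIT, frames=[3,5] (faults so far: 3)
  step 5: ref 3 -> HIT, frames=[3,5] (faults so far: 3)
  step 6: ref 2 -> FAULT, evict 5, frames=[3,2] (faults so far: 4)
  step 7: ref 2 -> HIT, frames=[3,2] (faults so far: 4)
  step 8: ref 2 -> HIT, frames=[3,2] (faults so far: 4)
  step 9: ref 3 -> HIT, frames=[3,2] (faults so far: 4)
  step 10: ref 1 -> FAULT, evict 3, frames=[1,2] (faults so far: 5)
  step 11: ref 2 -> HIT, frames=[1,2] (faults so far: 5)
  step 12: ref 1 -> HIT, frames=[1,2] (faults so far: 5)
  step 13: ref 5 -> FAULT, evict 2, frames=[1,5] (faults so far: 6)
  step 14: ref 1 -> HIT, frames=[1,5] (faults so far: 6)
  step 15: ref 5 -> HIT, frames=[1,5] (faults so far: 6)
  Optimal total faults: 6

Answer: 7 8 6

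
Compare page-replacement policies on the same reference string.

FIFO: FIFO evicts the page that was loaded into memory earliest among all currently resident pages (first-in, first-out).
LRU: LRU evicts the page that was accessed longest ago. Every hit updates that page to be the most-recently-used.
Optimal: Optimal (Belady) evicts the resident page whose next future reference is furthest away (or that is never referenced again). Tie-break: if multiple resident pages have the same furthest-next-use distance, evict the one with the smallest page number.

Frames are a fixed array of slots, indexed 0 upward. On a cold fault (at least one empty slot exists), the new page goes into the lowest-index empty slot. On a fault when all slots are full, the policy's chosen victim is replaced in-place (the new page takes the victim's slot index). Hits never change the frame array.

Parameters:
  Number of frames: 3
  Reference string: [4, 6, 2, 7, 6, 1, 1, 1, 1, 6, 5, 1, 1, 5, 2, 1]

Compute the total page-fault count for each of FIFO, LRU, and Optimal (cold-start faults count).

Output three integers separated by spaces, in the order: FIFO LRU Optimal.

Answer: 9 7 6

Derivation:
--- FIFO ---
  step 0: ref 4 -> FAULT, frames=[4,-,-] (faults so far: 1)
  step 1: ref 6 -> FAULT, frames=[4,6,-] (faults so far: 2)
  step 2: ref 2 -> FAULT, frames=[4,6,2] (faults so far: 3)
  step 3: ref 7 -> FAULT, evict 4, frames=[7,6,2] (faults so far: 4)
  step 4: ref 6 -> HIT, frames=[7,6,2] (faults so far: 4)
  step 5: ref 1 -> FAULT, evict 6, frames=[7,1,2] (faults so far: 5)
  step 6: ref 1 -> HIT, frames=[7,1,2] (faults so far: 5)
  step 7: ref 1 -> HIT, frames=[7,1,2] (faults so far: 5)
  step 8: ref 1 -> HIT, frames=[7,1,2] (faults so far: 5)
  step 9: ref 6 -> FAULT, evict 2, frames=[7,1,6] (faults so far: 6)
  step 10: ref 5 -> FAULT, evict 7, frames=[5,1,6] (faults so far: 7)
  step 11: ref 1 -> HIT, frames=[5,1,6] (faults so far: 7)
  step 12: ref 1 -> HIT, frames=[5,1,6] (faults so far: 7)
  step 13: ref 5 -> HIT, frames=[5,1,6] (faults so far: 7)
  step 14: ref 2 -> FAULT, evict 1, frames=[5,2,6] (faults so far: 8)
  step 15: ref 1 -> FAULT, evict 6, frames=[5,2,1] (faults so far: 9)
  FIFO total faults: 9
--- LRU ---
  step 0: ref 4 -> FAULT, frames=[4,-,-] (faults so far: 1)
  step 1: ref 6 -> FAULT, frames=[4,6,-] (faults so far: 2)
  step 2: ref 2 -> FAULT, frames=[4,6,2] (faults so far: 3)
  step 3: ref 7 -> FAULT, evict 4, frames=[7,6,2] (faults so far: 4)
  step 4: ref 6 -> HIT, frames=[7,6,2] (faults so far: 4)
  step 5: ref 1 -> FAULT, evict 2, frames=[7,6,1] (faults so far: 5)
  step 6: ref 1 -> HIT, frames=[7,6,1] (faults so far: 5)
  step 7: ref 1 -> HIT, frames=[7,6,1] (faults so far: 5)
  step 8: ref 1 -> HIT, frames=[7,6,1] (faults so far: 5)
  step 9: ref 6 -> HIT, frames=[7,6,1] (faults so far: 5)
  step 10: ref 5 -> FAULT, evict 7, frames=[5,6,1] (faults so far: 6)
  step 11: ref 1 -> HIT, frames=[5,6,1] (faults so far: 6)
  step 12: ref 1 -> HIT, frames=[5,6,1] (faults so far: 6)
  step 13: ref 5 -> HIT, frames=[5,6,1] (faults so far: 6)
  step 14: ref 2 -> FAULT, evict 6, frames=[5,2,1] (faults so far: 7)
  step 15: ref 1 -> HIT, frames=[5,2,1] (faults so far: 7)
  LRU total faults: 7
--- Optimal ---
  step 0: ref 4 -> FAULT, frames=[4,-,-] (faults so far: 1)
  step 1: ref 6 -> FAULT, frames=[4,6,-] (faults so far: 2)
  step 2: ref 2 -> FAULT, frames=[4,6,2] (faults so far: 3)
  step 3: ref 7 -> FAULT, evict 4, frames=[7,6,2] (faults so far: 4)
  step 4: ref 6 -> HIT, frames=[7,6,2] (faults so far: 4)
  step 5: ref 1 -> FAULT, evict 7, frames=[1,6,2] (faults so far: 5)
  step 6: ref 1 -> HIT, frames=[1,6,2] (faults so far: 5)
  step 7: ref 1 -> HIT, frames=[1,6,2] (faults so far: 5)
  step 8: ref 1 -> HIT, frames=[1,6,2] (faults so far: 5)
  step 9: ref 6 -> HIT, frames=[1,6,2] (faults so far: 5)
  step 10: ref 5 -> FAULT, evict 6, frames=[1,5,2] (faults so far: 6)
  step 11: ref 1 -> HIT, frames=[1,5,2] (faults so far: 6)
  step 12: ref 1 -> HIT, frames=[1,5,2] (faults so far: 6)
  step 13: ref 5 -> HIT, frames=[1,5,2] (faults so far: 6)
  step 14: ref 2 -> HIT, frames=[1,5,2] (faults so far: 6)
  step 15: ref 1 -> HIT, frames=[1,5,2] (faults so far: 6)
  Optimal total faults: 6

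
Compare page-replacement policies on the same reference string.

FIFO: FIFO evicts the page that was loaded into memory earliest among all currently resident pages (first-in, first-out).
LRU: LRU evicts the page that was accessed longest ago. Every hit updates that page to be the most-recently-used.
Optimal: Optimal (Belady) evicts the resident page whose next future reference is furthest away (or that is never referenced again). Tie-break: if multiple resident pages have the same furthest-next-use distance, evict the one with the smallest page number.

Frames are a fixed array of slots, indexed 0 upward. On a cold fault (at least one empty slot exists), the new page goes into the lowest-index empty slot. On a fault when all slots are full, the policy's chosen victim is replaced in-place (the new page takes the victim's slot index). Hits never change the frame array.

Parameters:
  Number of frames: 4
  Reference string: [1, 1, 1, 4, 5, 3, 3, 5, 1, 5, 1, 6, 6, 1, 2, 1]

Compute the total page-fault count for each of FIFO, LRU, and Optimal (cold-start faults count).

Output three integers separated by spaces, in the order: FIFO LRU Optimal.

Answer: 7 6 6

Derivation:
--- FIFO ---
  step 0: ref 1 -> FAULT, frames=[1,-,-,-] (faults so far: 1)
  step 1: ref 1 -> HIT, frames=[1,-,-,-] (faults so far: 1)
  step 2: ref 1 -> HIT, frames=[1,-,-,-] (faults so far: 1)
  step 3: ref 4 -> FAULT, frames=[1,4,-,-] (faults so far: 2)
  step 4: ref 5 -> FAULT, frames=[1,4,5,-] (faults so far: 3)
  step 5: ref 3 -> FAULT, frames=[1,4,5,3] (faults so far: 4)
  step 6: ref 3 -> HIT, frames=[1,4,5,3] (faults so far: 4)
  step 7: ref 5 -> HIT, frames=[1,4,5,3] (faults so far: 4)
  step 8: ref 1 -> HIT, frames=[1,4,5,3] (faults so far: 4)
  step 9: ref 5 -> HIT, frames=[1,4,5,3] (faults so far: 4)
  step 10: ref 1 -> HIT, frames=[1,4,5,3] (faults so far: 4)
  step 11: ref 6 -> FAULT, evict 1, frames=[6,4,5,3] (faults so far: 5)
  step 12: ref 6 -> HIT, frames=[6,4,5,3] (faults so far: 5)
  step 13: ref 1 -> FAULT, evict 4, frames=[6,1,5,3] (faults so far: 6)
  step 14: ref 2 -> FAULT, evict 5, frames=[6,1,2,3] (faults so far: 7)
  step 15: ref 1 -> HIT, frames=[6,1,2,3] (faults so far: 7)
  FIFO total faults: 7
--- LRU ---
  step 0: ref 1 -> FAULT, frames=[1,-,-,-] (faults so far: 1)
  step 1: ref 1 -> HIT, frames=[1,-,-,-] (faults so far: 1)
  step 2: ref 1 -> HIT, frames=[1,-,-,-] (faults so far: 1)
  step 3: ref 4 -> FAULT, frames=[1,4,-,-] (faults so far: 2)
  step 4: ref 5 -> FAULT, frames=[1,4,5,-] (faults so far: 3)
  step 5: ref 3 -> FAULT, frames=[1,4,5,3] (faults so far: 4)
  step 6: ref 3 -> HIT, frames=[1,4,5,3] (faults so far: 4)
  step 7: ref 5 -> HIT, frames=[1,4,5,3] (faults so far: 4)
  step 8: ref 1 -> HIT, frames=[1,4,5,3] (faults so far: 4)
  step 9: ref 5 -> HIT, frames=[1,4,5,3] (faults so far: 4)
  step 10: ref 1 -> HIT, frames=[1,4,5,3] (faults so far: 4)
  step 11: ref 6 -> FAULT, evict 4, frames=[1,6,5,3] (faults so far: 5)
  step 12: ref 6 -> HIT, frames=[1,6,5,3] (faults so far: 5)
  step 13: ref 1 -> HIT, frames=[1,6,5,3] (faults so far: 5)
  step 14: ref 2 -> FAULT, evict 3, frames=[1,6,5,2] (faults so far: 6)
  step 15: ref 1 -> HIT, frames=[1,6,5,2] (faults so far: 6)
  LRU total faults: 6
--- Optimal ---
  step 0: ref 1 -> FAULT, frames=[1,-,-,-] (faults so far: 1)
  step 1: ref 1 -> HIT, frames=[1,-,-,-] (faults so far: 1)
  step 2: ref 1 -> HIT, frames=[1,-,-,-] (faults so far: 1)
  step 3: ref 4 -> FAULT, frames=[1,4,-,-] (faults so far: 2)
  step 4: ref 5 -> FAULT, frames=[1,4,5,-] (faults so far: 3)
  step 5: ref 3 -> FAULT, frames=[1,4,5,3] (faults so far: 4)
  step 6: ref 3 -> HIT, frames=[1,4,5,3] (faults so far: 4)
  step 7: ref 5 -> HIT, frames=[1,4,5,3] (faults so far: 4)
  step 8: ref 1 -> HIT, frames=[1,4,5,3] (faults so far: 4)
  step 9: ref 5 -> HIT, frames=[1,4,5,3] (faults so far: 4)
  step 10: ref 1 -> HIT, frames=[1,4,5,3] (faults so far: 4)
  step 11: ref 6 -> FAULT, evict 3, frames=[1,4,5,6] (faults so far: 5)
  step 12: ref 6 -> HIT, frames=[1,4,5,6] (faults so far: 5)
  step 13: ref 1 -> HIT, frames=[1,4,5,6] (faults so far: 5)
  step 14: ref 2 -> FAULT, evict 4, frames=[1,2,5,6] (faults so far: 6)
  step 15: ref 1 -> HIT, frames=[1,2,5,6] (faults so far: 6)
  Optimal total faults: 6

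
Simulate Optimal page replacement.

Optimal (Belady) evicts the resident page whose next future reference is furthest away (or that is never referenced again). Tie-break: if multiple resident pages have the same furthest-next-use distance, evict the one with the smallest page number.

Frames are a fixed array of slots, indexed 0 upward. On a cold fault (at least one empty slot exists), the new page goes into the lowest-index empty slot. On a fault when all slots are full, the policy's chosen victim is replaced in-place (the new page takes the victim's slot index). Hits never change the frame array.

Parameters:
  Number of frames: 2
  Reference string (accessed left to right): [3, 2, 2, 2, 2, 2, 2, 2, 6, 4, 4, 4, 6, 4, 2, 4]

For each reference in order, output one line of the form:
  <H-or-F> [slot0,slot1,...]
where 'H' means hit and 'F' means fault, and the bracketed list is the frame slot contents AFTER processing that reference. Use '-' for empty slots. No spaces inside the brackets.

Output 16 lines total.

F [3,-]
F [3,2]
H [3,2]
H [3,2]
H [3,2]
H [3,2]
H [3,2]
H [3,2]
F [6,2]
F [6,4]
H [6,4]
H [6,4]
H [6,4]
H [6,4]
F [2,4]
H [2,4]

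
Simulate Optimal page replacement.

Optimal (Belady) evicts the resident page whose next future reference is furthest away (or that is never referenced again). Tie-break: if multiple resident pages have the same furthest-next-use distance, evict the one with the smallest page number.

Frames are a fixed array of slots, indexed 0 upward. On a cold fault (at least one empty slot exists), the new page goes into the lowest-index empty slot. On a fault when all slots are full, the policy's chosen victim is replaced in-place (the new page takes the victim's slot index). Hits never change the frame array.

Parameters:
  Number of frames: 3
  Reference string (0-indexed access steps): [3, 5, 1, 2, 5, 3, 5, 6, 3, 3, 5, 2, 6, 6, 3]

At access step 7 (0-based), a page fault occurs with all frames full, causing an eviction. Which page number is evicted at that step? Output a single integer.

Answer: 2

Derivation:
Step 0: ref 3 -> FAULT, frames=[3,-,-]
Step 1: ref 5 -> FAULT, frames=[3,5,-]
Step 2: ref 1 -> FAULT, frames=[3,5,1]
Step 3: ref 2 -> FAULT, evict 1, frames=[3,5,2]
Step 4: ref 5 -> HIT, frames=[3,5,2]
Step 5: ref 3 -> HIT, frames=[3,5,2]
Step 6: ref 5 -> HIT, frames=[3,5,2]
Step 7: ref 6 -> FAULT, evict 2, frames=[3,5,6]
At step 7: evicted page 2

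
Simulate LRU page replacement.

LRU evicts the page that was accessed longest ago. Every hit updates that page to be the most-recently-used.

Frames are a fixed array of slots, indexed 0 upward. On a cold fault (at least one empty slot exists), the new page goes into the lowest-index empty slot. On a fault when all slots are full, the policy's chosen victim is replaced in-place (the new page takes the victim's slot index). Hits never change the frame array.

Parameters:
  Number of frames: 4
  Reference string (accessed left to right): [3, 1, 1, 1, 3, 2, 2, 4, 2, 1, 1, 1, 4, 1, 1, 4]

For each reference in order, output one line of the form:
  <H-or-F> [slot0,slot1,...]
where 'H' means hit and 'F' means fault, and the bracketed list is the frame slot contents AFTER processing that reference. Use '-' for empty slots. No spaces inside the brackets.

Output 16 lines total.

F [3,-,-,-]
F [3,1,-,-]
H [3,1,-,-]
H [3,1,-,-]
H [3,1,-,-]
F [3,1,2,-]
H [3,1,2,-]
F [3,1,2,4]
H [3,1,2,4]
H [3,1,2,4]
H [3,1,2,4]
H [3,1,2,4]
H [3,1,2,4]
H [3,1,2,4]
H [3,1,2,4]
H [3,1,2,4]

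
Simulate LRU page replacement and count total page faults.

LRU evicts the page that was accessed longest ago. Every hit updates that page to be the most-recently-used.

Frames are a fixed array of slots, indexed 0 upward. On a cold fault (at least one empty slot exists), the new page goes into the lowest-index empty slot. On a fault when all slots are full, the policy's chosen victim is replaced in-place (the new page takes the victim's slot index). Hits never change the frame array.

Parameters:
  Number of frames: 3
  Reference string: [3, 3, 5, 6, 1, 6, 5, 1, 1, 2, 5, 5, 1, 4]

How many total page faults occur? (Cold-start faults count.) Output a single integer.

Step 0: ref 3 → FAULT, frames=[3,-,-]
Step 1: ref 3 → HIT, frames=[3,-,-]
Step 2: ref 5 → FAULT, frames=[3,5,-]
Step 3: ref 6 → FAULT, frames=[3,5,6]
Step 4: ref 1 → FAULT (evict 3), frames=[1,5,6]
Step 5: ref 6 → HIT, frames=[1,5,6]
Step 6: ref 5 → HIT, frames=[1,5,6]
Step 7: ref 1 → HIT, frames=[1,5,6]
Step 8: ref 1 → HIT, frames=[1,5,6]
Step 9: ref 2 → FAULT (evict 6), frames=[1,5,2]
Step 10: ref 5 → HIT, frames=[1,5,2]
Step 11: ref 5 → HIT, frames=[1,5,2]
Step 12: ref 1 → HIT, frames=[1,5,2]
Step 13: ref 4 → FAULT (evict 2), frames=[1,5,4]
Total faults: 6

Answer: 6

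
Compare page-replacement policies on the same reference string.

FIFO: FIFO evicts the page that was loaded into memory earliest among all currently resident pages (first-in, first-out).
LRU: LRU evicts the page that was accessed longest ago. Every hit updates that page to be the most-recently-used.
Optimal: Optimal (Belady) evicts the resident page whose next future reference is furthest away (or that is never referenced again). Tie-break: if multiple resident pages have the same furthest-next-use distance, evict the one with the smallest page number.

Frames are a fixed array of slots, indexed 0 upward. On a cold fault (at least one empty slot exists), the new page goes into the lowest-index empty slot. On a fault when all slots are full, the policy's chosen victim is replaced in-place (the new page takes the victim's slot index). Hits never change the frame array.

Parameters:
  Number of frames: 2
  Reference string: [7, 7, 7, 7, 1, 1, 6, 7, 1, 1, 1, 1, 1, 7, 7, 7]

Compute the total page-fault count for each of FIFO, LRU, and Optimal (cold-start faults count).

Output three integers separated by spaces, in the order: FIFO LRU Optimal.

Answer: 5 5 4

Derivation:
--- FIFO ---
  step 0: ref 7 -> FAULT, frames=[7,-] (faults so far: 1)
  step 1: ref 7 -> HIT, frames=[7,-] (faults so far: 1)
  step 2: ref 7 -> HIT, frames=[7,-] (faults so far: 1)
  step 3: ref 7 -> HIT, frames=[7,-] (faults so far: 1)
  step 4: ref 1 -> FAULT, frames=[7,1] (faults so far: 2)
  step 5: ref 1 -> HIT, frames=[7,1] (faults so far: 2)
  step 6: ref 6 -> FAULT, evict 7, frames=[6,1] (faults so far: 3)
  step 7: ref 7 -> FAULT, evict 1, frames=[6,7] (faults so far: 4)
  step 8: ref 1 -> FAULT, evict 6, frames=[1,7] (faults so far: 5)
  step 9: ref 1 -> HIT, frames=[1,7] (faults so far: 5)
  step 10: ref 1 -> HIT, frames=[1,7] (faults so far: 5)
  step 11: ref 1 -> HIT, frames=[1,7] (faults so far: 5)
  step 12: ref 1 -> HIT, frames=[1,7] (faults so far: 5)
  step 13: ref 7 -> HIT, frames=[1,7] (faults so far: 5)
  step 14: ref 7 -> HIT, frames=[1,7] (faults so far: 5)
  step 15: ref 7 -> HIT, frames=[1,7] (faults so far: 5)
  FIFO total faults: 5
--- LRU ---
  step 0: ref 7 -> FAULT, frames=[7,-] (faults so far: 1)
  step 1: ref 7 -> HIT, frames=[7,-] (faults so far: 1)
  step 2: ref 7 -> HIT, frames=[7,-] (faults so far: 1)
  step 3: ref 7 -> HIT, frames=[7,-] (faults so far: 1)
  step 4: ref 1 -> FAULT, frames=[7,1] (faults so far: 2)
  step 5: ref 1 -> HIT, frames=[7,1] (faults so far: 2)
  step 6: ref 6 -> FAULT, evict 7, frames=[6,1] (faults so far: 3)
  step 7: ref 7 -> FAULT, evict 1, frames=[6,7] (faults so far: 4)
  step 8: ref 1 -> FAULT, evict 6, frames=[1,7] (faults so far: 5)
  step 9: ref 1 -> HIT, frames=[1,7] (faults so far: 5)
  step 10: ref 1 -> HIT, frames=[1,7] (faults so far: 5)
  step 11: ref 1 -> HIT, frames=[1,7] (faults so far: 5)
  step 12: ref 1 -> HIT, frames=[1,7] (faults so far: 5)
  step 13: ref 7 -> HIT, frames=[1,7] (faults so far: 5)
  step 14: ref 7 -> HIT, frames=[1,7] (faults so far: 5)
  step 15: ref 7 -> HIT, frames=[1,7] (faults so far: 5)
  LRU total faults: 5
--- Optimal ---
  step 0: ref 7 -> FAULT, frames=[7,-] (faults so far: 1)
  step 1: ref 7 -> HIT, frames=[7,-] (faults so far: 1)
  step 2: ref 7 -> HIT, frames=[7,-] (faults so far: 1)
  step 3: ref 7 -> HIT, frames=[7,-] (faults so far: 1)
  step 4: ref 1 -> FAULT, frames=[7,1] (faults so far: 2)
  step 5: ref 1 -> HIT, frames=[7,1] (faults so far: 2)
  step 6: ref 6 -> FAULT, evict 1, frames=[7,6] (faults so far: 3)
  step 7: ref 7 -> HIT, frames=[7,6] (faults so far: 3)
  step 8: ref 1 -> FAULT, evict 6, frames=[7,1] (faults so far: 4)
  step 9: ref 1 -> HIT, frames=[7,1] (faults so far: 4)
  step 10: ref 1 -> HIT, frames=[7,1] (faults so far: 4)
  step 11: ref 1 -> HIT, frames=[7,1] (faults so far: 4)
  step 12: ref 1 -> HIT, frames=[7,1] (faults so far: 4)
  step 13: ref 7 -> HIT, frames=[7,1] (faults so far: 4)
  step 14: ref 7 -> HIT, frames=[7,1] (faults so far: 4)
  step 15: ref 7 -> HIT, frames=[7,1] (faults so far: 4)
  Optimal total faults: 4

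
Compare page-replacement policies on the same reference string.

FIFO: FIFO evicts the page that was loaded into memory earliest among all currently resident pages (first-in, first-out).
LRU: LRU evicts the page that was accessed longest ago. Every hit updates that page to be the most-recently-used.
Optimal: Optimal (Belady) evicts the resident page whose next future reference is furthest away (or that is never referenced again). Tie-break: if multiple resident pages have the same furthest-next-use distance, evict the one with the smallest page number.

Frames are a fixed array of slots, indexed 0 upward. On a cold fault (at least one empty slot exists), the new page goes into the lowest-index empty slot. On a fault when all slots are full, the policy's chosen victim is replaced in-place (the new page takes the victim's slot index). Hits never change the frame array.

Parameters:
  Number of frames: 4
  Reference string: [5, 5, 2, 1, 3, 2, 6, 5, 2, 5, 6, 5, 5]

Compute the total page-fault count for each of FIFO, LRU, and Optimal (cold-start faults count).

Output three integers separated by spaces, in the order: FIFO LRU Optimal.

--- FIFO ---
  step 0: ref 5 -> FAULT, frames=[5,-,-,-] (faults so far: 1)
  step 1: ref 5 -> HIT, frames=[5,-,-,-] (faults so far: 1)
  step 2: ref 2 -> FAULT, frames=[5,2,-,-] (faults so far: 2)
  step 3: ref 1 -> FAULT, frames=[5,2,1,-] (faults so far: 3)
  step 4: ref 3 -> FAULT, frames=[5,2,1,3] (faults so far: 4)
  step 5: ref 2 -> HIT, frames=[5,2,1,3] (faults so far: 4)
  step 6: ref 6 -> FAULT, evict 5, frames=[6,2,1,3] (faults so far: 5)
  step 7: ref 5 -> FAULT, evict 2, frames=[6,5,1,3] (faults so far: 6)
  step 8: ref 2 -> FAULT, evict 1, frames=[6,5,2,3] (faults so far: 7)
  step 9: ref 5 -> HIT, frames=[6,5,2,3] (faults so far: 7)
  step 10: ref 6 -> HIT, frames=[6,5,2,3] (faults so far: 7)
  step 11: ref 5 -> HIT, frames=[6,5,2,3] (faults so far: 7)
  step 12: ref 5 -> HIT, frames=[6,5,2,3] (faults so far: 7)
  FIFO total faults: 7
--- LRU ---
  step 0: ref 5 -> FAULT, frames=[5,-,-,-] (faults so far: 1)
  step 1: ref 5 -> HIT, frames=[5,-,-,-] (faults so far: 1)
  step 2: ref 2 -> FAULT, frames=[5,2,-,-] (faults so far: 2)
  step 3: ref 1 -> FAULT, frames=[5,2,1,-] (faults so far: 3)
  step 4: ref 3 -> FAULT, frames=[5,2,1,3] (faults so far: 4)
  step 5: ref 2 -> HIT, frames=[5,2,1,3] (faults so far: 4)
  step 6: ref 6 -> FAULT, evict 5, frames=[6,2,1,3] (faults so far: 5)
  step 7: ref 5 -> FAULT, evict 1, frames=[6,2,5,3] (faults so far: 6)
  step 8: ref 2 -> HIT, frames=[6,2,5,3] (faults so far: 6)
  step 9: ref 5 -> HIT, frames=[6,2,5,3] (faults so far: 6)
  step 10: ref 6 -> HIT, frames=[6,2,5,3] (faults so far: 6)
  step 11: ref 5 -> HIT, frames=[6,2,5,3] (faults so far: 6)
  step 12: ref 5 -> HIT, frames=[6,2,5,3] (faults so far: 6)
  LRU total faults: 6
--- Optimal ---
  step 0: ref 5 -> FAULT, frames=[5,-,-,-] (faults so far: 1)
  step 1: ref 5 -> HIT, frames=[5,-,-,-] (faults so far: 1)
  step 2: ref 2 -> FAULT, frames=[5,2,-,-] (faults so far: 2)
  step 3: ref 1 -> FAULT, frames=[5,2,1,-] (faults so far: 3)
  step 4: ref 3 -> FAULT, frames=[5,2,1,3] (faults so far: 4)
  step 5: ref 2 -> HIT, frames=[5,2,1,3] (faults so far: 4)
  step 6: ref 6 -> FAULT, evict 1, frames=[5,2,6,3] (faults so far: 5)
  step 7: ref 5 -> HIT, frames=[5,2,6,3] (faults so far: 5)
  step 8: ref 2 -> HIT, frames=[5,2,6,3] (faults so far: 5)
  step 9: ref 5 -> HIT, frames=[5,2,6,3] (faults so far: 5)
  step 10: ref 6 -> HIT, frames=[5,2,6,3] (faults so far: 5)
  step 11: ref 5 -> HIT, frames=[5,2,6,3] (faults so far: 5)
  step 12: ref 5 -> HIT, frames=[5,2,6,3] (faults so far: 5)
  Optimal total faults: 5

Answer: 7 6 5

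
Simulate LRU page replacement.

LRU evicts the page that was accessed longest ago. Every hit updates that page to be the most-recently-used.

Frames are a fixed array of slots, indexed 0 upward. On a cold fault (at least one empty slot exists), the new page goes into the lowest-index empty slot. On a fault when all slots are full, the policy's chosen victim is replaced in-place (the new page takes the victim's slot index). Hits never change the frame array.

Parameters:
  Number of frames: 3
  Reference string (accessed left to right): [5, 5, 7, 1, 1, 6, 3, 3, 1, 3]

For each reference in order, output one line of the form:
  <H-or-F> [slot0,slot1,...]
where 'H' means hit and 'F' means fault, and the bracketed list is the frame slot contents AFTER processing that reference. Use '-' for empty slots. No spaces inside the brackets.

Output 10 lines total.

F [5,-,-]
H [5,-,-]
F [5,7,-]
F [5,7,1]
H [5,7,1]
F [6,7,1]
F [6,3,1]
H [6,3,1]
H [6,3,1]
H [6,3,1]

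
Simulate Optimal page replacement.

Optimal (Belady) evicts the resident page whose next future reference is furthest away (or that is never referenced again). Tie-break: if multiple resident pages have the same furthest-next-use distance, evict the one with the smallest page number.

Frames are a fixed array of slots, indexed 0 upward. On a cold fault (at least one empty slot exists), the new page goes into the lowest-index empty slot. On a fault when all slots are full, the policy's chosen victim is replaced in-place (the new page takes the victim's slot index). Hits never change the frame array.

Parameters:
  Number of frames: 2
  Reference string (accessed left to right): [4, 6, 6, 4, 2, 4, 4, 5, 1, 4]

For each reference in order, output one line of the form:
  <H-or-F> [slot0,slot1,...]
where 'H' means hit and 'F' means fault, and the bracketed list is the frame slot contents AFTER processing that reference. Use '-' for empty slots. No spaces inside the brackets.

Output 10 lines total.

F [4,-]
F [4,6]
H [4,6]
H [4,6]
F [4,2]
H [4,2]
H [4,2]
F [4,5]
F [4,1]
H [4,1]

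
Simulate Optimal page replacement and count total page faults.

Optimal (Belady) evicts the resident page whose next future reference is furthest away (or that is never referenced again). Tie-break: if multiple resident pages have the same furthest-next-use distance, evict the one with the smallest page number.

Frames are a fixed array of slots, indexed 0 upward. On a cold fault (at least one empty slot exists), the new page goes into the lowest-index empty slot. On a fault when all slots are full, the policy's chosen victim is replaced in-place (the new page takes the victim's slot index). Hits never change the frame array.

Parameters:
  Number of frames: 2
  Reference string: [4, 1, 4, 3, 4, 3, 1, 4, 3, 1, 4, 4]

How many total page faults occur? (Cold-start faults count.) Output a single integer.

Step 0: ref 4 → FAULT, frames=[4,-]
Step 1: ref 1 → FAULT, frames=[4,1]
Step 2: ref 4 → HIT, frames=[4,1]
Step 3: ref 3 → FAULT (evict 1), frames=[4,3]
Step 4: ref 4 → HIT, frames=[4,3]
Step 5: ref 3 → HIT, frames=[4,3]
Step 6: ref 1 → FAULT (evict 3), frames=[4,1]
Step 7: ref 4 → HIT, frames=[4,1]
Step 8: ref 3 → FAULT (evict 4), frames=[3,1]
Step 9: ref 1 → HIT, frames=[3,1]
Step 10: ref 4 → FAULT (evict 1), frames=[3,4]
Step 11: ref 4 → HIT, frames=[3,4]
Total faults: 6

Answer: 6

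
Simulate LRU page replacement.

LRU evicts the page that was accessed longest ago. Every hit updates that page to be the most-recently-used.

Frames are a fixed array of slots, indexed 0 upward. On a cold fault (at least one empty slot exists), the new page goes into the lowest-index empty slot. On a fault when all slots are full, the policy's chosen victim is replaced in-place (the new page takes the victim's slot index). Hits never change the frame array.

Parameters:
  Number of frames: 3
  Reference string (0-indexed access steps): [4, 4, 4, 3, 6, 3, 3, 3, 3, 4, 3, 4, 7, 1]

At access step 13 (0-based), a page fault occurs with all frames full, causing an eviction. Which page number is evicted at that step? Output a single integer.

Step 0: ref 4 -> FAULT, frames=[4,-,-]
Step 1: ref 4 -> HIT, frames=[4,-,-]
Step 2: ref 4 -> HIT, frames=[4,-,-]
Step 3: ref 3 -> FAULT, frames=[4,3,-]
Step 4: ref 6 -> FAULT, frames=[4,3,6]
Step 5: ref 3 -> HIT, frames=[4,3,6]
Step 6: ref 3 -> HIT, frames=[4,3,6]
Step 7: ref 3 -> HIT, frames=[4,3,6]
Step 8: ref 3 -> HIT, frames=[4,3,6]
Step 9: ref 4 -> HIT, frames=[4,3,6]
Step 10: ref 3 -> HIT, frames=[4,3,6]
Step 11: ref 4 -> HIT, frames=[4,3,6]
Step 12: ref 7 -> FAULT, evict 6, frames=[4,3,7]
Step 13: ref 1 -> FAULT, evict 3, frames=[4,1,7]
At step 13: evicted page 3

Answer: 3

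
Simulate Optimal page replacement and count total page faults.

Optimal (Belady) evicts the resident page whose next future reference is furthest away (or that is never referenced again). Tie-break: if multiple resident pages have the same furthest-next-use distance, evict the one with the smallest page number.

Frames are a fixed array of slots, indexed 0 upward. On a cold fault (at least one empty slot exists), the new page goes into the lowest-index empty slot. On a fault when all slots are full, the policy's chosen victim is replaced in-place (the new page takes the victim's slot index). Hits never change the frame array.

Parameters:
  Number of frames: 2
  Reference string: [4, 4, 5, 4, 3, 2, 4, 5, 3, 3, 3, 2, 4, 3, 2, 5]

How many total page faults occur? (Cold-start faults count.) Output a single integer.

Step 0: ref 4 → FAULT, frames=[4,-]
Step 1: ref 4 → HIT, frames=[4,-]
Step 2: ref 5 → FAULT, frames=[4,5]
Step 3: ref 4 → HIT, frames=[4,5]
Step 4: ref 3 → FAULT (evict 5), frames=[4,3]
Step 5: ref 2 → FAULT (evict 3), frames=[4,2]
Step 6: ref 4 → HIT, frames=[4,2]
Step 7: ref 5 → FAULT (evict 4), frames=[5,2]
Step 8: ref 3 → FAULT (evict 5), frames=[3,2]
Step 9: ref 3 → HIT, frames=[3,2]
Step 10: ref 3 → HIT, frames=[3,2]
Step 11: ref 2 → HIT, frames=[3,2]
Step 12: ref 4 → FAULT (evict 2), frames=[3,4]
Step 13: ref 3 → HIT, frames=[3,4]
Step 14: ref 2 → FAULT (evict 3), frames=[2,4]
Step 15: ref 5 → FAULT (evict 2), frames=[5,4]
Total faults: 9

Answer: 9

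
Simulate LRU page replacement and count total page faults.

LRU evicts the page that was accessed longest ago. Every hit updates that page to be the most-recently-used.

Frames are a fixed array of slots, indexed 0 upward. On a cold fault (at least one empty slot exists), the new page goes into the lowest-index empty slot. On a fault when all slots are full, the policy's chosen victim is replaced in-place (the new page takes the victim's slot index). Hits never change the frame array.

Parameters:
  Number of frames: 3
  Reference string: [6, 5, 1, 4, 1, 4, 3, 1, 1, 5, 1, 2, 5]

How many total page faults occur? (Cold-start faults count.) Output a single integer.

Step 0: ref 6 → FAULT, frames=[6,-,-]
Step 1: ref 5 → FAULT, frames=[6,5,-]
Step 2: ref 1 → FAULT, frames=[6,5,1]
Step 3: ref 4 → FAULT (evict 6), frames=[4,5,1]
Step 4: ref 1 → HIT, frames=[4,5,1]
Step 5: ref 4 → HIT, frames=[4,5,1]
Step 6: ref 3 → FAULT (evict 5), frames=[4,3,1]
Step 7: ref 1 → HIT, frames=[4,3,1]
Step 8: ref 1 → HIT, frames=[4,3,1]
Step 9: ref 5 → FAULT (evict 4), frames=[5,3,1]
Step 10: ref 1 → HIT, frames=[5,3,1]
Step 11: ref 2 → FAULT (evict 3), frames=[5,2,1]
Step 12: ref 5 → HIT, frames=[5,2,1]
Total faults: 7

Answer: 7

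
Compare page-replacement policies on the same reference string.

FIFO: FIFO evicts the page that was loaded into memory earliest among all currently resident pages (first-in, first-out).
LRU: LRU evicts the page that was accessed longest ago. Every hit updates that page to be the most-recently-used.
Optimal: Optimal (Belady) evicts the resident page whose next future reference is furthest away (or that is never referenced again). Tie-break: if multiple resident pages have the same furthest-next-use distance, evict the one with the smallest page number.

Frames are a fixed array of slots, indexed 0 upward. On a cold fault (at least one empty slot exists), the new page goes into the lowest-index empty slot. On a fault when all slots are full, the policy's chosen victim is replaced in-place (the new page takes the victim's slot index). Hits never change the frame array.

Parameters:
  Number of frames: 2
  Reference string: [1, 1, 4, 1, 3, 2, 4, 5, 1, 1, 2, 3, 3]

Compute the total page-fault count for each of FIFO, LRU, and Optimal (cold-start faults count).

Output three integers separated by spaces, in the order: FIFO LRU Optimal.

Answer: 9 9 7

Derivation:
--- FIFO ---
  step 0: ref 1 -> FAULT, frames=[1,-] (faults so far: 1)
  step 1: ref 1 -> HIT, frames=[1,-] (faults so far: 1)
  step 2: ref 4 -> FAULT, frames=[1,4] (faults so far: 2)
  step 3: ref 1 -> HIT, frames=[1,4] (faults so far: 2)
  step 4: ref 3 -> FAULT, evict 1, frames=[3,4] (faults so far: 3)
  step 5: ref 2 -> FAULT, evict 4, frames=[3,2] (faults so far: 4)
  step 6: ref 4 -> FAULT, evict 3, frames=[4,2] (faults so far: 5)
  step 7: ref 5 -> FAULT, evict 2, frames=[4,5] (faults so far: 6)
  step 8: ref 1 -> FAULT, evict 4, frames=[1,5] (faults so far: 7)
  step 9: ref 1 -> HIT, frames=[1,5] (faults so far: 7)
  step 10: ref 2 -> FAULT, evict 5, frames=[1,2] (faults so far: 8)
  step 11: ref 3 -> FAULT, evict 1, frames=[3,2] (faults so far: 9)
  step 12: ref 3 -> HIT, frames=[3,2] (faults so far: 9)
  FIFO total faults: 9
--- LRU ---
  step 0: ref 1 -> FAULT, frames=[1,-] (faults so far: 1)
  step 1: ref 1 -> HIT, frames=[1,-] (faults so far: 1)
  step 2: ref 4 -> FAULT, frames=[1,4] (faults so far: 2)
  step 3: ref 1 -> HIT, frames=[1,4] (faults so far: 2)
  step 4: ref 3 -> FAULT, evict 4, frames=[1,3] (faults so far: 3)
  step 5: ref 2 -> FAULT, evict 1, frames=[2,3] (faults so far: 4)
  step 6: ref 4 -> FAULT, evict 3, frames=[2,4] (faults so far: 5)
  step 7: ref 5 -> FAULT, evict 2, frames=[5,4] (faults so far: 6)
  step 8: ref 1 -> FAULT, evict 4, frames=[5,1] (faults so far: 7)
  step 9: ref 1 -> HIT, frames=[5,1] (faults so far: 7)
  step 10: ref 2 -> FAULT, evict 5, frames=[2,1] (faults so far: 8)
  step 11: ref 3 -> FAULT, evict 1, frames=[2,3] (faults so far: 9)
  step 12: ref 3 -> HIT, frames=[2,3] (faults so far: 9)
  LRU total faults: 9
--- Optimal ---
  step 0: ref 1 -> FAULT, frames=[1,-] (faults so far: 1)
  step 1: ref 1 -> HIT, frames=[1,-] (faults so far: 1)
  step 2: ref 4 -> FAULT, frames=[1,4] (faults so far: 2)
  step 3: ref 1 -> HIT, frames=[1,4] (faults so far: 2)
  step 4: ref 3 -> FAULT, evict 1, frames=[3,4] (faults so far: 3)
  step 5: ref 2 -> FAULT, evict 3, frames=[2,4] (faults so far: 4)
  step 6: ref 4 -> HIT, frames=[2,4] (faults so far: 4)
  step 7: ref 5 -> FAULT, evict 4, frames=[2,5] (faults so far: 5)
  step 8: ref 1 -> FAULT, evict 5, frames=[2,1] (faults so far: 6)
  step 9: ref 1 -> HIT, frames=[2,1] (faults so far: 6)
  step 10: ref 2 -> HIT, frames=[2,1] (faults so far: 6)
  step 11: ref 3 -> FAULT, evict 1, frames=[2,3] (faults so far: 7)
  step 12: ref 3 -> HIT, frames=[2,3] (faults so far: 7)
  Optimal total faults: 7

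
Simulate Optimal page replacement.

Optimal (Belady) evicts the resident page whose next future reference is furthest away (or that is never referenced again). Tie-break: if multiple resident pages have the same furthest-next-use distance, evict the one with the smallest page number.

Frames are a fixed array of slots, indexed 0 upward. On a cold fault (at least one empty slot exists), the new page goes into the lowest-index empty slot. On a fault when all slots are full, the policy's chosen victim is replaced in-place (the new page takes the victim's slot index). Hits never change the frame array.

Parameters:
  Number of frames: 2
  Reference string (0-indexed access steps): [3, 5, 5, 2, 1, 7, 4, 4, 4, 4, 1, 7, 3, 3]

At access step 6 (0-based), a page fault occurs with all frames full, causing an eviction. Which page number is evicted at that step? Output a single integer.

Answer: 7

Derivation:
Step 0: ref 3 -> FAULT, frames=[3,-]
Step 1: ref 5 -> FAULT, frames=[3,5]
Step 2: ref 5 -> HIT, frames=[3,5]
Step 3: ref 2 -> FAULT, evict 5, frames=[3,2]
Step 4: ref 1 -> FAULT, evict 2, frames=[3,1]
Step 5: ref 7 -> FAULT, evict 3, frames=[7,1]
Step 6: ref 4 -> FAULT, evict 7, frames=[4,1]
At step 6: evicted page 7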